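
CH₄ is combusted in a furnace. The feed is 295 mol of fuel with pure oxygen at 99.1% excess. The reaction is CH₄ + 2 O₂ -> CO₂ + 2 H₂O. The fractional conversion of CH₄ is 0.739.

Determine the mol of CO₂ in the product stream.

Stoichiometric O₂ = 2 × 295 = 590 mol; O₂ fed = 590 × 1.991 = 1175 mol.
Fuel reacted = 0.739 × 295 → ξ = 218 mol.
Outlet (n = n₀ + ν ξ):
  CH₄: 295 − 1(218) = 77
  O₂: 1175 − 2(218) = 738.7
  CO₂: 0 + 1(218) = 218
  H₂O: 0 + 2(218) = 436

218 mol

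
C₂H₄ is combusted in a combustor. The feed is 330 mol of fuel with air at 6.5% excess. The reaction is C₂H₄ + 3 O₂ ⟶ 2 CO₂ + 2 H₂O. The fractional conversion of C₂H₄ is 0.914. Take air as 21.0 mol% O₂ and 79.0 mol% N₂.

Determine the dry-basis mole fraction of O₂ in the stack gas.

Stoichiometric O₂ = 3 × 330 = 990 mol; O₂ fed = 990 × 1.065 = 1054 mol.
N₂ fed = 1054 × 79/21 = 3966 mol.
Fuel reacted = 0.914 × 330 → ξ = 301.6 mol.
Outlet (n = n₀ + ν ξ):
  C₂H₄: 330 − 1(301.6) = 28.38
  O₂: 1054 − 3(301.6) = 149.5
  N₂: 3966 (inert)
  CO₂: 0 + 2(301.6) = 603.2
  H₂O: 0 + 2(301.6) = 603.2
Dry total = 4747 mol; y_O₂ (dry) = 149.5 / 4747 = 0.03149.

0.0315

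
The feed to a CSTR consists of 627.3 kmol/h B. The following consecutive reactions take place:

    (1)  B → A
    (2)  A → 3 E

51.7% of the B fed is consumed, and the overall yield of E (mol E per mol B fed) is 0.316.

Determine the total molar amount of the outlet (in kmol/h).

759 kmol/h

Conversion of B: B consumed = 1ξ₁ = 0.517 × 627.3 → ξ₁ = 324.3 kmol/h.
Yield of E: 3ξ₂ / 627.3 = 0.316 → ξ₂ = 66.08 kmol/h.
Outlet amounts (n = n₀ + Σ ν·ξ):
  B: 627.3 − 1(324.3) = 303
  A: 0 + 1(324.3) − 1(66.08) = 258.2
  E: 0 + 3(66.08) = 198.2
Total out = 303 + 258.2 + 198.2 = 759.5 kmol/h.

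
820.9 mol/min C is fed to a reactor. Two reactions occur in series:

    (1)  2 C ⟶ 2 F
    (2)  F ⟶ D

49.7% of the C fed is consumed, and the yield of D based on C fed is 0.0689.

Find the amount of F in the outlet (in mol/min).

Conversion of C: C consumed = 2ξ₁ = 0.497 × 820.9 → ξ₁ = 204 mol/min.
Yield of D: 1ξ₂ / 820.9 = 0.0689 → ξ₂ = 56.56 mol/min.
Outlet amounts (n = n₀ + Σ ν·ξ):
  C: 820.9 − 2(204) = 412.9
  F: 0 + 2(204) − 1(56.56) = 351.4
  D: 0 + 1(56.56) = 56.56

351 mol/min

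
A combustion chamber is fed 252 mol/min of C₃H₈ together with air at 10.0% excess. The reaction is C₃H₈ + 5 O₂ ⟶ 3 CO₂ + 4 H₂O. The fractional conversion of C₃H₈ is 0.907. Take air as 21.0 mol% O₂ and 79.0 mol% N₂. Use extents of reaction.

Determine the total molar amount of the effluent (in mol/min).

Stoichiometric O₂ = 5 × 252 = 1260 mol/min; O₂ fed = 1260 × 1.100 = 1386 mol/min.
N₂ fed = 1386 × 79/21 = 5214 mol/min.
Fuel reacted = 0.907 × 252 → ξ = 228.6 mol/min.
Outlet (n = n₀ + ν ξ):
  C₃H₈: 252 − 1(228.6) = 23.44
  O₂: 1386 − 5(228.6) = 243.2
  N₂: 5214 (inert)
  CO₂: 0 + 3(228.6) = 685.7
  H₂O: 0 + 4(228.6) = 914.3
Total out = 23.44 + 243.2 + 5214 + 685.7 + 914.3 = 7081 mol/min.

7080 mol/min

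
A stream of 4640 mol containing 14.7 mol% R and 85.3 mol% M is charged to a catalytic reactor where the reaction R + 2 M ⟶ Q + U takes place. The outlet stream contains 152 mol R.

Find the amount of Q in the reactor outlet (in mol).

For R: n = n₀ − 1ξ → 152 = 682.1 − 1ξ, giving ξ = 530.1 mol.
Outlet amounts (n = n₀ + ν ξ):
  R: 682.1 − 1(530.1) = 152
  M: 3958 − 2(530.1) = 2898
  Q: 0 + 1(530.1) = 530.1
  U: 0 + 1(530.1) = 530.1

530 mol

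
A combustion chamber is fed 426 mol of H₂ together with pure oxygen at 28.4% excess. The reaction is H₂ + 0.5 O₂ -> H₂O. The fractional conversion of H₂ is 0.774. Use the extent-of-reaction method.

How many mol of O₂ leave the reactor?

Stoichiometric O₂ = 0.5 × 426 = 213 mol; O₂ fed = 213 × 1.284 = 273.5 mol.
Fuel reacted = 0.774 × 426 → ξ = 329.7 mol.
Outlet (n = n₀ + ν ξ):
  H₂: 426 − 1(329.7) = 96.28
  O₂: 273.5 − 0.5(329.7) = 108.6
  H₂O: 0 + 1(329.7) = 329.7

109 mol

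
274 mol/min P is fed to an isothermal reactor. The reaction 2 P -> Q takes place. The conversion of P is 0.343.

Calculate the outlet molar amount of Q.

P reacted = 0.343 × 274 = 93.98 mol/min; ν_P = −2, so ξ = 93.98/2 = 46.99 mol/min.
Outlet amounts (n = n₀ + ν ξ):
  P: 274 − 2(46.99) = 180
  Q: 0 + 1(46.99) = 46.99

47 mol/min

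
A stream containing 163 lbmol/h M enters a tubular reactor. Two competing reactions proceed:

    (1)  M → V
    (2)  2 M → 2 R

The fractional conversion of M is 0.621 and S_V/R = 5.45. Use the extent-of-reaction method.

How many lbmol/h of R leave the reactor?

Conversion of M: M consumed = 0.621 × 163 = 101.2 lbmol/h = 1ξ₁ + 2ξ₂.
Selectivity: 1ξ₁ / (2ξ₂) = 5.45 → ξ₁ = 10.9 ξ₂.
Substitute: (1·10.9 + 2) ξ₂ = 101.2 → ξ₂ = 7.847 lbmol/h, ξ₁ = 85.53 lbmol/h.
Outlet amounts (n = n₀ + Σ ν·ξ):
  M: 163 − 1(85.53) − 2(7.847) = 61.78
  V: 0 + 1(85.53) = 85.53
  R: 0 + 2(7.847) = 15.69

15.7 lbmol/h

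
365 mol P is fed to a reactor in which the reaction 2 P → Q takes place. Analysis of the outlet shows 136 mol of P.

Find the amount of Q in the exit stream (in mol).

114 mol

For P: n = n₀ − 2ξ → 136 = 365 − 2ξ, giving ξ = 114.5 mol.
Outlet amounts (n = n₀ + ν ξ):
  P: 365 − 2(114.5) = 136
  Q: 0 + 1(114.5) = 114.5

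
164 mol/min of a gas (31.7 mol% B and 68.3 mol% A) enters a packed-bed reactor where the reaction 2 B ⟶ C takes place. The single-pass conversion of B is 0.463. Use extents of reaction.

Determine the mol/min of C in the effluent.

B reacted = 0.463 × 51.99 = 24.07 mol/min; ν_B = −2, so ξ = 24.07/2 = 12.04 mol/min.
Outlet amounts (n = n₀ + ν ξ):
  B: 51.99 − 2(12.04) = 27.92
  C: 0 + 1(12.04) = 12.04
  A: 112 (inert)

12 mol/min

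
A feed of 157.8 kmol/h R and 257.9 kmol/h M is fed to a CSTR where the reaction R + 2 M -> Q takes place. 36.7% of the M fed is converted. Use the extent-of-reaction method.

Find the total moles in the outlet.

M reacted = 0.367 × 257.9 = 94.65 kmol/h; ν_M = −2, so ξ = 94.65/2 = 47.32 kmol/h.
Outlet amounts (n = n₀ + ν ξ):
  R: 157.8 − 1(47.32) = 110.5
  M: 257.9 − 2(47.32) = 163.3
  Q: 0 + 1(47.32) = 47.32
Total out = 110.5 + 163.3 + 47.32 = 321.1 kmol/h.

321 kmol/h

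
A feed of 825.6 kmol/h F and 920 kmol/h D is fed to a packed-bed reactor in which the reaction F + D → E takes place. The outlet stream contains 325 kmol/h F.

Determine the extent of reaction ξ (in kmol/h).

ξ = 501 kmol/h

For F: n = n₀ − 1ξ → 325 = 825.6 − 1ξ, giving ξ = 500.6 kmol/h.
Outlet amounts (n = n₀ + ν ξ):
  F: 825.6 − 1(500.6) = 325
  D: 920 − 1(500.6) = 419.4
  E: 0 + 1(500.6) = 500.6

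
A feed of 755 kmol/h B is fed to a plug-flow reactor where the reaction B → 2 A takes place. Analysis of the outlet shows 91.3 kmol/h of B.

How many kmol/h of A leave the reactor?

For B: n = n₀ − 1ξ → 91.3 = 755 − 1ξ, giving ξ = 663.7 kmol/h.
Outlet amounts (n = n₀ + ν ξ):
  B: 755 − 1(663.7) = 91.3
  A: 0 + 2(663.7) = 1327

1330 kmol/h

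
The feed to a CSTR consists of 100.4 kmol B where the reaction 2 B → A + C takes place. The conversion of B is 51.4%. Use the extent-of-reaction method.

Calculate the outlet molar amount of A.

B reacted = 0.514 × 100.4 = 51.61 kmol; ν_B = −2, so ξ = 51.61/2 = 25.8 kmol.
Outlet amounts (n = n₀ + ν ξ):
  B: 100.4 − 2(25.8) = 48.79
  A: 0 + 1(25.8) = 25.8
  C: 0 + 1(25.8) = 25.8

25.8 kmol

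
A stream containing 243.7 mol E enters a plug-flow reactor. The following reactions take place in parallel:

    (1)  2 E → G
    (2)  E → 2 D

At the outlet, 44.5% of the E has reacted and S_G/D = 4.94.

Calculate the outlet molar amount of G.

51.6 mol

Conversion of E: E consumed = 0.445 × 243.7 = 108.4 mol = 2ξ₁ + 1ξ₂.
Selectivity: 1ξ₁ / (2ξ₂) = 4.94 → ξ₁ = 9.88 ξ₂.
Substitute: (2·9.88 + 1) ξ₂ = 108.4 → ξ₂ = 5.224 mol, ξ₁ = 51.61 mol.
Outlet amounts (n = n₀ + Σ ν·ξ):
  E: 243.7 − 2(51.61) − 1(5.224) = 135.3
  G: 0 + 1(51.61) = 51.61
  D: 0 + 2(5.224) = 10.45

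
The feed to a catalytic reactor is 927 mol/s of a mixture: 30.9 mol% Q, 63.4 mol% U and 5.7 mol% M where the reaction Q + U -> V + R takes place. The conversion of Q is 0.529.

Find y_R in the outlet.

Q reacted = 0.529 × 286.4 = 151.5 mol/s; ν_Q = −1, so ξ = 151.5/1 = 151.5 mol/s.
Outlet amounts (n = n₀ + ν ξ):
  Q: 286.4 − 1(151.5) = 134.9
  U: 587.7 − 1(151.5) = 436.2
  V: 0 + 1(151.5) = 151.5
  R: 0 + 1(151.5) = 151.5
  M: 52.84 (inert)
Total out = 927 mol/s; y_R = 151.5 / 927 = 0.1635.

0.163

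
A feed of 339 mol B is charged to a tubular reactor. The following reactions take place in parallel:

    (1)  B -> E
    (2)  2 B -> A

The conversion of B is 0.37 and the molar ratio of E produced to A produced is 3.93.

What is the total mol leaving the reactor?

Conversion of B: B consumed = 0.37 × 339 = 125.4 mol = 1ξ₁ + 2ξ₂.
Selectivity: 1ξ₁ / (1ξ₂) = 3.93 → ξ₁ = 3.93 ξ₂.
Substitute: (1·3.93 + 2) ξ₂ = 125.4 → ξ₂ = 21.15 mol, ξ₁ = 83.13 mol.
Outlet amounts (n = n₀ + Σ ν·ξ):
  B: 339 − 1(83.13) − 2(21.15) = 213.6
  E: 0 + 1(83.13) = 83.13
  A: 0 + 1(21.15) = 21.15
Total out = 213.6 + 83.13 + 21.15 = 317.8 mol.

318 mol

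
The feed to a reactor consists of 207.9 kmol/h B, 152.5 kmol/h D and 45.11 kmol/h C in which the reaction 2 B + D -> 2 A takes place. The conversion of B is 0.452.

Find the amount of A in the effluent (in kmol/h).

B reacted = 0.452 × 207.9 = 93.97 kmol/h; ν_B = −2, so ξ = 93.97/2 = 46.99 kmol/h.
Outlet amounts (n = n₀ + ν ξ):
  B: 207.9 − 2(46.99) = 113.9
  D: 152.5 − 1(46.99) = 105.5
  A: 0 + 2(46.99) = 93.97
  C: 45.11 (inert)

94 kmol/h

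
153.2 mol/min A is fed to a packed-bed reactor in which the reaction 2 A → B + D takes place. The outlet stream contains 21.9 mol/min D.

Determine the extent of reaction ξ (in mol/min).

ξ = 21.9 mol/min

For D: n = n₀ + 1ξ → 21.9 = 0 + 1ξ, giving ξ = 21.9 mol/min.
Outlet amounts (n = n₀ + ν ξ):
  A: 153.2 − 2(21.9) = 109.4
  B: 0 + 1(21.9) = 21.9
  D: 0 + 1(21.9) = 21.9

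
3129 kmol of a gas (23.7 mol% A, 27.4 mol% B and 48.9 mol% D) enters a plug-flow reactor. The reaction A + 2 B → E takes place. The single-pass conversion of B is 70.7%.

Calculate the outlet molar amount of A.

B reacted = 0.707 × 857.3 = 606.1 kmol; ν_B = −2, so ξ = 606.1/2 = 303.1 kmol.
Outlet amounts (n = n₀ + ν ξ):
  A: 741.6 − 1(303.1) = 438.5
  B: 857.3 − 2(303.1) = 251.2
  E: 0 + 1(303.1) = 303.1
  D: 1530 (inert)

439 kmol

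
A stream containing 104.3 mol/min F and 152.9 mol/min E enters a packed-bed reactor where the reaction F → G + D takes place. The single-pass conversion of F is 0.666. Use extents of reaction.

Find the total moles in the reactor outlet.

F reacted = 0.666 × 104.3 = 69.46 mol/min; ν_F = −1, so ξ = 69.46/1 = 69.46 mol/min.
Outlet amounts (n = n₀ + ν ξ):
  F: 104.3 − 1(69.46) = 34.84
  G: 0 + 1(69.46) = 69.46
  D: 0 + 1(69.46) = 69.46
  E: 152.9 (inert)
Total out = 34.84 + 69.46 + 69.46 + 152.9 = 326.7 mol/min.

327 mol/min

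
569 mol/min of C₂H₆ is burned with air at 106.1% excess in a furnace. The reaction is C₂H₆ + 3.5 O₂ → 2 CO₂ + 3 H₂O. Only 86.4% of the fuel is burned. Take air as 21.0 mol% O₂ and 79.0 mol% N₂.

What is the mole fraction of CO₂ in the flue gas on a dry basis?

Stoichiometric O₂ = 3.5 × 569 = 1992 mol/min; O₂ fed = 1992 × 2.061 = 4104 mol/min.
N₂ fed = 4104 × 79/21 = 15440 mol/min.
Fuel reacted = 0.864 × 569 → ξ = 491.6 mol/min.
Outlet (n = n₀ + ν ξ):
  C₂H₆: 569 − 1(491.6) = 77.38
  O₂: 4104 − 3.5(491.6) = 2384
  N₂: 15440 (inert)
  CO₂: 0 + 2(491.6) = 983.2
  H₂O: 0 + 3(491.6) = 1475
Dry total = 18890 mol/min; y_CO₂ (dry) = 983.2 / 18890 = 0.05206.

0.0521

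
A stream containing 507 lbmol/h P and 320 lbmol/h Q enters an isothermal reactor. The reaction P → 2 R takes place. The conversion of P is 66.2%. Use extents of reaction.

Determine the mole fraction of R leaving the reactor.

P reacted = 0.662 × 507 = 335.6 lbmol/h; ν_P = −1, so ξ = 335.6/1 = 335.6 lbmol/h.
Outlet amounts (n = n₀ + ν ξ):
  P: 507 − 1(335.6) = 171.4
  R: 0 + 2(335.6) = 671.3
  Q: 320 (inert)
Total out = 1163 lbmol/h; y_R = 671.3 / 1163 = 0.5774.

0.577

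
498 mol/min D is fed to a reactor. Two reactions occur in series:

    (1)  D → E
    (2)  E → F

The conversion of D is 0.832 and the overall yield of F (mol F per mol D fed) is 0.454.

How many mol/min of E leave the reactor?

Conversion of D: D consumed = 1ξ₁ = 0.832 × 498 → ξ₁ = 414.3 mol/min.
Yield of F: 1ξ₂ / 498 = 0.454 → ξ₂ = 226.1 mol/min.
Outlet amounts (n = n₀ + Σ ν·ξ):
  D: 498 − 1(414.3) = 83.66
  E: 0 + 1(414.3) − 1(226.1) = 188.2
  F: 0 + 1(226.1) = 226.1

188 mol/min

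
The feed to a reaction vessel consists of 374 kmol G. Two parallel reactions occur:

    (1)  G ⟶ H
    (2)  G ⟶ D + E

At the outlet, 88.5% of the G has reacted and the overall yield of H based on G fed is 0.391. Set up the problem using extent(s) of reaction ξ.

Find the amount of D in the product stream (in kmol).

Yield of H: 1ξ₁ / 374 = 0.391 → ξ₁ = 146.2 kmol.
Conversion of G: 1ξ₁ + 1ξ₂ = 0.885 × 374 = 331 → ξ₂ = 184.8 kmol.
Outlet amounts (n = n₀ + Σ ν·ξ):
  G: 374 − 1(146.2) − 1(184.8) = 43.01
  H: 0 + 1(146.2) = 146.2
  D: 0 + 1(184.8) = 184.8
  E: 0 + 1(184.8) = 184.8

185 kmol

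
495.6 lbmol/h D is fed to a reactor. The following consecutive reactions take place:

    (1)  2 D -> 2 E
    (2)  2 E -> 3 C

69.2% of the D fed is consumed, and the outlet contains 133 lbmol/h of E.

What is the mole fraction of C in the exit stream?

0.524

Conversion of D: D consumed = 2ξ₁ = 0.692 × 495.6 → ξ₁ = 171.5 lbmol/h.
E balance: n_E = 0 + 2ξ₁ − 2ξ₂ = 133 → ξ₂ = (2·171.5 − 133)/2 = 105 lbmol/h.
Outlet amounts (n = n₀ + Σ ν·ξ):
  D: 495.6 − 2(171.5) = 152.6
  E: 0 + 2(171.5) − 2(105) = 133
  C: 0 + 3(105) = 314.9
Total out = 600.6 lbmol/h; y_C = 314.9 / 600.6 = 0.5244.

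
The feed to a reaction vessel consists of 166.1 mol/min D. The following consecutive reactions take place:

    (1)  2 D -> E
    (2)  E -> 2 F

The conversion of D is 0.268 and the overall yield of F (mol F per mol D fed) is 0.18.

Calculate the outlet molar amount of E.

Conversion of D: D consumed = 2ξ₁ = 0.268 × 166.1 → ξ₁ = 22.26 mol/min.
Yield of F: 2ξ₂ / 166.1 = 0.18 → ξ₂ = 14.95 mol/min.
Outlet amounts (n = n₀ + Σ ν·ξ):
  D: 166.1 − 2(22.26) = 121.6
  E: 0 + 1(22.26) − 1(14.95) = 7.308
  F: 0 + 2(14.95) = 29.9

7.31 mol/min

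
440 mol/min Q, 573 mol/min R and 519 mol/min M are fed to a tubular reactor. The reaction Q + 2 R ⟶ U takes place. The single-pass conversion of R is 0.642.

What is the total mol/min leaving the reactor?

1160 mol/min

R reacted = 0.642 × 573 = 367.9 mol/min; ν_R = −2, so ξ = 367.9/2 = 183.9 mol/min.
Outlet amounts (n = n₀ + ν ξ):
  Q: 440 − 1(183.9) = 256.1
  R: 573 − 2(183.9) = 205.1
  U: 0 + 1(183.9) = 183.9
  M: 519 (inert)
Total out = 256.1 + 205.1 + 183.9 + 519 = 1164 mol/min.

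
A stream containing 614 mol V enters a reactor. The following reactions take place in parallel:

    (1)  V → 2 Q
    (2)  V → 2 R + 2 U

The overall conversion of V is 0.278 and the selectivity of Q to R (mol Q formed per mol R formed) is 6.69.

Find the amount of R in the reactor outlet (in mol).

Conversion of V: V consumed = 0.278 × 614 = 170.7 mol = 1ξ₁ + 1ξ₂.
Selectivity: 2ξ₁ / (2ξ₂) = 6.69 → ξ₁ = 6.69 ξ₂.
Substitute: (1·6.69 + 1) ξ₂ = 170.7 → ξ₂ = 22.2 mol, ξ₁ = 148.5 mol.
Outlet amounts (n = n₀ + Σ ν·ξ):
  V: 614 − 1(148.5) − 1(22.2) = 443.3
  Q: 0 + 2(148.5) = 297
  R: 0 + 2(22.2) = 44.39
  U: 0 + 2(22.2) = 44.39

44.4 mol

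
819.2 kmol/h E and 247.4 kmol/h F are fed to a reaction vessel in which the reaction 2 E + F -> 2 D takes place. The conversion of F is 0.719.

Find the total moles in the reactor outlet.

889 kmol/h

F reacted = 0.719 × 247.4 = 177.9 kmol/h; ν_F = −1, so ξ = 177.9/1 = 177.9 kmol/h.
Outlet amounts (n = n₀ + ν ξ):
  E: 819.2 − 2(177.9) = 463.4
  F: 247.4 − 1(177.9) = 69.52
  D: 0 + 2(177.9) = 355.8
Total out = 463.4 + 69.52 + 355.8 = 888.7 kmol/h.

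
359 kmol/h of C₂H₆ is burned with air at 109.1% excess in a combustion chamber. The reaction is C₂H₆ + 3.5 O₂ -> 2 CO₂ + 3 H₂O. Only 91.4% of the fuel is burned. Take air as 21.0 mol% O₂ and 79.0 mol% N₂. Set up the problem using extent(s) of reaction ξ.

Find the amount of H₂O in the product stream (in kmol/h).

Stoichiometric O₂ = 3.5 × 359 = 1256 kmol/h; O₂ fed = 1256 × 2.091 = 2627 kmol/h.
N₂ fed = 2627 × 79/21 = 9884 kmol/h.
Fuel reacted = 0.914 × 359 → ξ = 328.1 kmol/h.
Outlet (n = n₀ + ν ξ):
  C₂H₆: 359 − 1(328.1) = 30.87
  O₂: 2627 − 3.5(328.1) = 1479
  N₂: 9884 (inert)
  CO₂: 0 + 2(328.1) = 656.3
  H₂O: 0 + 3(328.1) = 984.4

984 kmol/h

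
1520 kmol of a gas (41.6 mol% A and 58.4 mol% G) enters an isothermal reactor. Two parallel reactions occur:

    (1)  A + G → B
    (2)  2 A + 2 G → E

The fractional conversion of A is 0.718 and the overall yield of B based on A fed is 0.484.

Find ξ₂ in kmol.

ξ₂ = 74 kmol

Yield of B: 1ξ₁ / 632.3 = 0.484 → ξ₁ = 306 kmol.
Conversion of A: 1ξ₁ + 2ξ₂ = 0.718 × 632.3 = 454 → ξ₂ = 73.98 kmol.
Outlet amounts (n = n₀ + Σ ν·ξ):
  A: 632.3 − 1(306) − 2(73.98) = 178.3
  G: 887.7 − 1(306) − 2(73.98) = 433.7
  B: 0 + 1(306) = 306
  E: 0 + 1(73.98) = 73.98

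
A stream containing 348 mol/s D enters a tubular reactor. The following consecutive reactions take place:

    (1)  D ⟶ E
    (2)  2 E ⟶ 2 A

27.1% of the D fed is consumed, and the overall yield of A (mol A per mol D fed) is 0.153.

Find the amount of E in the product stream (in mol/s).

41.1 mol/s

Conversion of D: D consumed = 1ξ₁ = 0.271 × 348 → ξ₁ = 94.31 mol/s.
Yield of A: 2ξ₂ / 348 = 0.153 → ξ₂ = 26.62 mol/s.
Outlet amounts (n = n₀ + Σ ν·ξ):
  D: 348 − 1(94.31) = 253.7
  E: 0 + 1(94.31) − 2(26.62) = 41.06
  A: 0 + 2(26.62) = 53.24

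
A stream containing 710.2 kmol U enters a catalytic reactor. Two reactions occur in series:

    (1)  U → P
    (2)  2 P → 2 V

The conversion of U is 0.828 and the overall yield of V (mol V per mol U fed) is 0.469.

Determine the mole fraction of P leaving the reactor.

Conversion of U: U consumed = 1ξ₁ = 0.828 × 710.2 → ξ₁ = 588 kmol.
Yield of V: 2ξ₂ / 710.2 = 0.469 → ξ₂ = 166.5 kmol.
Outlet amounts (n = n₀ + Σ ν·ξ):
  U: 710.2 − 1(588) = 122.2
  P: 0 + 1(588) − 2(166.5) = 255
  V: 0 + 2(166.5) = 333.1
Total out = 710.2 kmol; y_P = 255 / 710.2 = 0.359.

0.359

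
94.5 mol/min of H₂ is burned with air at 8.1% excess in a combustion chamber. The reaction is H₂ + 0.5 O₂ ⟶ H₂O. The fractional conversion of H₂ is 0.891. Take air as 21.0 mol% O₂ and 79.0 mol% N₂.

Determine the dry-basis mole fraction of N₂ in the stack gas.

0.909

Stoichiometric O₂ = 0.5 × 94.5 = 47.25 mol/min; O₂ fed = 47.25 × 1.081 = 51.08 mol/min.
N₂ fed = 51.08 × 79/21 = 192.1 mol/min.
Fuel reacted = 0.891 × 94.5 → ξ = 84.2 mol/min.
Outlet (n = n₀ + ν ξ):
  H₂: 94.5 − 1(84.2) = 10.3
  O₂: 51.08 − 0.5(84.2) = 8.977
  N₂: 192.1 (inert)
  H₂O: 0 + 1(84.2) = 84.2
Dry total = 211.4 mol/min; y_N₂ (dry) = 192.1 / 211.4 = 0.9088.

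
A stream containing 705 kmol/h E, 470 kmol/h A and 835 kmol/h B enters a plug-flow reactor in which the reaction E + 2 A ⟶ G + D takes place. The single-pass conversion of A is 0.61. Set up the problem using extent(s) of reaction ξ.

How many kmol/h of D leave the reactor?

143 kmol/h

A reacted = 0.61 × 470 = 286.7 kmol/h; ν_A = −2, so ξ = 286.7/2 = 143.3 kmol/h.
Outlet amounts (n = n₀ + ν ξ):
  E: 705 − 1(143.3) = 561.6
  A: 470 − 2(143.3) = 183.3
  G: 0 + 1(143.3) = 143.3
  D: 0 + 1(143.3) = 143.3
  B: 835 (inert)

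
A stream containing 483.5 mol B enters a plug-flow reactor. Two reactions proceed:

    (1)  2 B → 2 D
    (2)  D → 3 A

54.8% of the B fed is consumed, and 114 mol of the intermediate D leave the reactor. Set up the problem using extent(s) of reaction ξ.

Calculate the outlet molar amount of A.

Conversion of B: B consumed = 2ξ₁ = 0.548 × 483.5 → ξ₁ = 132.5 mol.
D balance: n_D = 0 + 2ξ₁ − 1ξ₂ = 114 → ξ₂ = (2·132.5 − 114)/1 = 151 mol.
Outlet amounts (n = n₀ + Σ ν·ξ):
  B: 483.5 − 2(132.5) = 218.5
  D: 0 + 2(132.5) − 1(151) = 114
  A: 0 + 3(151) = 452.9

453 mol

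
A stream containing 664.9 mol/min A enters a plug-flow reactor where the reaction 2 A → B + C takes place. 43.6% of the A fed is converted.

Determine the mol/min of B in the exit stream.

A reacted = 0.436 × 664.9 = 289.9 mol/min; ν_A = −2, so ξ = 289.9/2 = 144.9 mol/min.
Outlet amounts (n = n₀ + ν ξ):
  A: 664.9 − 2(144.9) = 375
  B: 0 + 1(144.9) = 144.9
  C: 0 + 1(144.9) = 144.9

145 mol/min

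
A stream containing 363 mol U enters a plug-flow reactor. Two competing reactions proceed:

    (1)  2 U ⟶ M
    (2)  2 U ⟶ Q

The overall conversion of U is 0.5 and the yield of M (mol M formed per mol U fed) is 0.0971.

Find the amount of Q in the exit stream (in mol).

Yield of M: 1ξ₁ / 363 = 0.0971 → ξ₁ = 35.25 mol.
Conversion of U: 2ξ₁ + 2ξ₂ = 0.5 × 363 = 181.5 → ξ₂ = 55.5 mol.
Outlet amounts (n = n₀ + Σ ν·ξ):
  U: 363 − 2(35.25) − 2(55.5) = 181.5
  M: 0 + 1(35.25) = 35.25
  Q: 0 + 1(55.5) = 55.5

55.5 mol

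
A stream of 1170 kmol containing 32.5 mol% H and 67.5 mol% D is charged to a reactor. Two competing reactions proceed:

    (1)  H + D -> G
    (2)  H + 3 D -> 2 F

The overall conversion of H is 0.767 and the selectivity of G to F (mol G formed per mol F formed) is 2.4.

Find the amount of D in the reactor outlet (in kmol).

Conversion of H: H consumed = 0.767 × 380.2 = 291.7 kmol = 1ξ₁ + 1ξ₂.
Selectivity: 1ξ₁ / (2ξ₂) = 2.4 → ξ₁ = 4.8 ξ₂.
Substitute: (1·4.8 + 1) ξ₂ = 291.7 → ξ₂ = 50.28 kmol, ξ₁ = 241.4 kmol.
Outlet amounts (n = n₀ + Σ ν·ξ):
  H: 380.2 − 1(241.4) − 1(50.28) = 88.6
  D: 789.8 − 1(241.4) − 3(50.28) = 397.5
  G: 0 + 1(241.4) = 241.4
  F: 0 + 2(50.28) = 100.6

398 kmol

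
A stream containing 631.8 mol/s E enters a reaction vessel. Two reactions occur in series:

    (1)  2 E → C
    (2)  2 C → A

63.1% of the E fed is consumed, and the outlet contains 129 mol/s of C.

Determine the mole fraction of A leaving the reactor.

Conversion of E: E consumed = 2ξ₁ = 0.631 × 631.8 → ξ₁ = 199.3 mol/s.
C balance: n_C = 0 + 1ξ₁ − 2ξ₂ = 129 → ξ₂ = (1·199.3 − 129)/2 = 35.17 mol/s.
Outlet amounts (n = n₀ + Σ ν·ξ):
  E: 631.8 − 2(199.3) = 233.1
  C: 0 + 1(199.3) − 2(35.17) = 129
  A: 0 + 1(35.17) = 35.17
Total out = 397.3 mol/s; y_A = 35.17 / 397.3 = 0.08851.

0.0885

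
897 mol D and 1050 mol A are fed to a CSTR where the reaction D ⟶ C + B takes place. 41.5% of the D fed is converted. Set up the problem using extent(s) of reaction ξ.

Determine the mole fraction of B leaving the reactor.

D reacted = 0.415 × 897 = 372.3 mol; ν_D = −1, so ξ = 372.3/1 = 372.3 mol.
Outlet amounts (n = n₀ + ν ξ):
  D: 897 − 1(372.3) = 524.7
  C: 0 + 1(372.3) = 372.3
  B: 0 + 1(372.3) = 372.3
  A: 1050 (inert)
Total out = 2319 mol; y_B = 372.3 / 2319 = 0.1605.

0.161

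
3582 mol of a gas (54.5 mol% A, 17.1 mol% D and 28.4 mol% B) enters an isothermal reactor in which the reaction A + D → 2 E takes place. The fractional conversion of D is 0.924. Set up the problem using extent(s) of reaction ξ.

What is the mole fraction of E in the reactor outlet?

0.316

D reacted = 0.924 × 612.5 = 566 mol; ν_D = −1, so ξ = 566/1 = 566 mol.
Outlet amounts (n = n₀ + ν ξ):
  A: 1952 − 1(566) = 1386
  D: 612.5 − 1(566) = 46.55
  E: 0 + 2(566) = 1132
  B: 1017 (inert)
Total out = 3582 mol; y_E = 1132 / 3582 = 0.316.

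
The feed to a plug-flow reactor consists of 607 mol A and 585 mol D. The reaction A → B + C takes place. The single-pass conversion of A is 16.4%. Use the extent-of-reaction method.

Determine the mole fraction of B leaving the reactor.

0.0771

A reacted = 0.164 × 607 = 99.55 mol; ν_A = −1, so ξ = 99.55/1 = 99.55 mol.
Outlet amounts (n = n₀ + ν ξ):
  A: 607 − 1(99.55) = 507.5
  B: 0 + 1(99.55) = 99.55
  C: 0 + 1(99.55) = 99.55
  D: 585 (inert)
Total out = 1292 mol; y_B = 99.55 / 1292 = 0.07708.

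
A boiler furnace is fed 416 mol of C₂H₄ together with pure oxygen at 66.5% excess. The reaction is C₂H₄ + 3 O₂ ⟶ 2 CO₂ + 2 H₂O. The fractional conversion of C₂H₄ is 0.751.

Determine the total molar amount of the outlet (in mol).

Stoichiometric O₂ = 3 × 416 = 1248 mol; O₂ fed = 1248 × 1.665 = 2078 mol.
Fuel reacted = 0.751 × 416 → ξ = 312.4 mol.
Outlet (n = n₀ + ν ξ):
  C₂H₄: 416 − 1(312.4) = 103.6
  O₂: 2078 − 3(312.4) = 1141
  CO₂: 0 + 2(312.4) = 624.8
  H₂O: 0 + 2(312.4) = 624.8
Total out = 103.6 + 1141 + 624.8 + 624.8 = 2494 mol.

2490 mol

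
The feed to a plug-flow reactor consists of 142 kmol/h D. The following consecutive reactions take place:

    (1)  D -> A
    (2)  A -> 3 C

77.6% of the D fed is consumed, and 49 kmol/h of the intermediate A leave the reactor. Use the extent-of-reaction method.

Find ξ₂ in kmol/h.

ξ₂ = 61.2 kmol/h

Conversion of D: D consumed = 1ξ₁ = 0.776 × 142 → ξ₁ = 110.2 kmol/h.
A balance: n_A = 0 + 1ξ₁ − 1ξ₂ = 49 → ξ₂ = (1·110.2 − 49)/1 = 61.19 kmol/h.
Outlet amounts (n = n₀ + Σ ν·ξ):
  D: 142 − 1(110.2) = 31.81
  A: 0 + 1(110.2) − 1(61.19) = 49
  C: 0 + 3(61.19) = 183.6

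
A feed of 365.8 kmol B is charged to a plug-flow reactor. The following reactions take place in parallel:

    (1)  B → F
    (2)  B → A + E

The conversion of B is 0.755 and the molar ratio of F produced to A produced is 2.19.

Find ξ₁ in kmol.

Conversion of B: B consumed = 0.755 × 365.8 = 276.2 kmol = 1ξ₁ + 1ξ₂.
Selectivity: 1ξ₁ / (1ξ₂) = 2.19 → ξ₁ = 2.19 ξ₂.
Substitute: (1·2.19 + 1) ξ₂ = 276.2 → ξ₂ = 86.58 kmol, ξ₁ = 189.6 kmol.
Outlet amounts (n = n₀ + Σ ν·ξ):
  B: 365.8 − 1(189.6) − 1(86.58) = 89.62
  F: 0 + 1(189.6) = 189.6
  A: 0 + 1(86.58) = 86.58
  E: 0 + 1(86.58) = 86.58

ξ₁ = 190 kmol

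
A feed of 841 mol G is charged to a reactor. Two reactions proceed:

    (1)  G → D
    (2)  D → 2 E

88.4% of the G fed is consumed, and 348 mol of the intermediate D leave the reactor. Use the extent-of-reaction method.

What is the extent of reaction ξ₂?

Conversion of G: G consumed = 1ξ₁ = 0.884 × 841 → ξ₁ = 743.4 mol.
D balance: n_D = 0 + 1ξ₁ − 1ξ₂ = 348 → ξ₂ = (1·743.4 − 348)/1 = 395.4 mol.
Outlet amounts (n = n₀ + Σ ν·ξ):
  G: 841 − 1(743.4) = 97.56
  D: 0 + 1(743.4) − 1(395.4) = 348
  E: 0 + 2(395.4) = 790.9

ξ₂ = 395 mol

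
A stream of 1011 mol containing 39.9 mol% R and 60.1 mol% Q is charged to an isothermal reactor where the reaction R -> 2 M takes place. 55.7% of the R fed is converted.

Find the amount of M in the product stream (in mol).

R reacted = 0.557 × 403.4 = 224.7 mol; ν_R = −1, so ξ = 224.7/1 = 224.7 mol.
Outlet amounts (n = n₀ + ν ξ):
  R: 403.4 − 1(224.7) = 178.7
  M: 0 + 2(224.7) = 449.4
  Q: 607.6 (inert)

449 mol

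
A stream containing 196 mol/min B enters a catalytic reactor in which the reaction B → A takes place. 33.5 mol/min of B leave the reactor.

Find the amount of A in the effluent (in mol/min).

162 mol/min

For B: n = n₀ − 1ξ → 33.5 = 196 − 1ξ, giving ξ = 162.5 mol/min.
Outlet amounts (n = n₀ + ν ξ):
  B: 196 − 1(162.5) = 33.5
  A: 0 + 1(162.5) = 162.5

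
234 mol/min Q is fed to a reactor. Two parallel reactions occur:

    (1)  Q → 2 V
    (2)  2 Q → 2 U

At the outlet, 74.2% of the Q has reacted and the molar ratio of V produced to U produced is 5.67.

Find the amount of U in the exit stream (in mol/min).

Conversion of Q: Q consumed = 0.742 × 234 = 173.6 mol/min = 1ξ₁ + 2ξ₂.
Selectivity: 2ξ₁ / (2ξ₂) = 5.67 → ξ₁ = 5.67 ξ₂.
Substitute: (1·5.67 + 2) ξ₂ = 173.6 → ξ₂ = 22.64 mol/min, ξ₁ = 128.4 mol/min.
Outlet amounts (n = n₀ + Σ ν·ξ):
  Q: 234 − 1(128.4) − 2(22.64) = 60.37
  V: 0 + 2(128.4) = 256.7
  U: 0 + 2(22.64) = 45.27

45.3 mol/min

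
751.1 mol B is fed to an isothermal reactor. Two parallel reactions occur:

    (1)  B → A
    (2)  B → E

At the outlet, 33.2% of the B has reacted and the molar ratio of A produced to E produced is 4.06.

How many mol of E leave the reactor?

49.3 mol

Conversion of B: B consumed = 0.332 × 751.1 = 249.4 mol = 1ξ₁ + 1ξ₂.
Selectivity: 1ξ₁ / (1ξ₂) = 4.06 → ξ₁ = 4.06 ξ₂.
Substitute: (1·4.06 + 1) ξ₂ = 249.4 → ξ₂ = 49.28 mol, ξ₁ = 200.1 mol.
Outlet amounts (n = n₀ + Σ ν·ξ):
  B: 751.1 − 1(200.1) − 1(49.28) = 501.7
  A: 0 + 1(200.1) = 200.1
  E: 0 + 1(49.28) = 49.28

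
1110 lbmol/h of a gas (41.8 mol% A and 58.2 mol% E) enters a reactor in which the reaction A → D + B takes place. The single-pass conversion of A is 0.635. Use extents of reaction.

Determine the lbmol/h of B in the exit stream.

295 lbmol/h

A reacted = 0.635 × 464 = 294.6 lbmol/h; ν_A = −1, so ξ = 294.6/1 = 294.6 lbmol/h.
Outlet amounts (n = n₀ + ν ξ):
  A: 464 − 1(294.6) = 169.4
  D: 0 + 1(294.6) = 294.6
  B: 0 + 1(294.6) = 294.6
  E: 646 (inert)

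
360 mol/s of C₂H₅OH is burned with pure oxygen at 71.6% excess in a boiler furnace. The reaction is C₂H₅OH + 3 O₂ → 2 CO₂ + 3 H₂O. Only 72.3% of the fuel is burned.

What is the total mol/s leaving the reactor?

2470 mol/s

Stoichiometric O₂ = 3 × 360 = 1080 mol/s; O₂ fed = 1080 × 1.716 = 1853 mol/s.
Fuel reacted = 0.723 × 360 → ξ = 260.3 mol/s.
Outlet (n = n₀ + ν ξ):
  C₂H₅OH: 360 − 1(260.3) = 99.72
  O₂: 1853 − 3(260.3) = 1072
  CO₂: 0 + 2(260.3) = 520.6
  H₂O: 0 + 3(260.3) = 780.8
Total out = 99.72 + 1072 + 520.6 + 780.8 = 2474 mol/s.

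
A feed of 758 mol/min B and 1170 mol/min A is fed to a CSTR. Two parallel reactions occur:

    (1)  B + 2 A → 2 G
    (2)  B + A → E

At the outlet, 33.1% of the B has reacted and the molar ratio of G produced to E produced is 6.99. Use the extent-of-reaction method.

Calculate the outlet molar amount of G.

Conversion of B: B consumed = 0.331 × 758 = 250.9 mol/min = 1ξ₁ + 1ξ₂.
Selectivity: 2ξ₁ / (1ξ₂) = 6.99 → ξ₁ = 3.495 ξ₂.
Substitute: (1·3.495 + 1) ξ₂ = 250.9 → ξ₂ = 55.82 mol/min, ξ₁ = 195.1 mol/min.
Outlet amounts (n = n₀ + Σ ν·ξ):
  B: 758 − 1(195.1) − 1(55.82) = 507.1
  A: 1170 − 2(195.1) − 1(55.82) = 724
  G: 0 + 2(195.1) = 390.2
  E: 0 + 1(55.82) = 55.82

390 mol/min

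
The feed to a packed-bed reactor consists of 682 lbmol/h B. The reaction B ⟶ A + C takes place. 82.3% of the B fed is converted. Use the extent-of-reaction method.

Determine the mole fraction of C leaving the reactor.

B reacted = 0.823 × 682 = 561.3 lbmol/h; ν_B = −1, so ξ = 561.3/1 = 561.3 lbmol/h.
Outlet amounts (n = n₀ + ν ξ):
  B: 682 − 1(561.3) = 120.7
  A: 0 + 1(561.3) = 561.3
  C: 0 + 1(561.3) = 561.3
Total out = 1243 lbmol/h; y_C = 561.3 / 1243 = 0.4515.

0.451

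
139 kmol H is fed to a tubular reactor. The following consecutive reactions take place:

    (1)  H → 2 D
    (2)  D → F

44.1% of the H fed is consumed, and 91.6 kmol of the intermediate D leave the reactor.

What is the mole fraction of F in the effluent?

Conversion of H: H consumed = 1ξ₁ = 0.441 × 139 → ξ₁ = 61.3 kmol.
D balance: n_D = 0 + 2ξ₁ − 1ξ₂ = 91.6 → ξ₂ = (2·61.3 − 91.6)/1 = 31 kmol.
Outlet amounts (n = n₀ + Σ ν·ξ):
  H: 139 − 1(61.3) = 77.7
  D: 0 + 2(61.3) − 1(31) = 91.6
  F: 0 + 1(31) = 31
Total out = 200.3 kmol; y_F = 31 / 200.3 = 0.1548.

0.155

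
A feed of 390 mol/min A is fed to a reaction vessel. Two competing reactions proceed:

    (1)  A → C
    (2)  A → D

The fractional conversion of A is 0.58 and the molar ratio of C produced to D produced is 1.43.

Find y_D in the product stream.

Conversion of A: A consumed = 0.58 × 390 = 226.2 mol/min = 1ξ₁ + 1ξ₂.
Selectivity: 1ξ₁ / (1ξ₂) = 1.43 → ξ₁ = 1.43 ξ₂.
Substitute: (1·1.43 + 1) ξ₂ = 226.2 → ξ₂ = 93.09 mol/min, ξ₁ = 133.1 mol/min.
Outlet amounts (n = n₀ + Σ ν·ξ):
  A: 390 − 1(133.1) − 1(93.09) = 163.8
  C: 0 + 1(133.1) = 133.1
  D: 0 + 1(93.09) = 93.09
Total out = 390 mol/min; y_D = 93.09 / 390 = 0.2387.

0.239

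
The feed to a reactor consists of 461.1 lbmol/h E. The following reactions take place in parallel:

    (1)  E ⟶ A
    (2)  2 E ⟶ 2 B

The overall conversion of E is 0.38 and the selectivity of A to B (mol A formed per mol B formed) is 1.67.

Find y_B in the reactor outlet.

0.142

Conversion of E: E consumed = 0.38 × 461.1 = 175.2 lbmol/h = 1ξ₁ + 2ξ₂.
Selectivity: 1ξ₁ / (2ξ₂) = 1.67 → ξ₁ = 3.34 ξ₂.
Substitute: (1·3.34 + 2) ξ₂ = 175.2 → ξ₂ = 32.81 lbmol/h, ξ₁ = 109.6 lbmol/h.
Outlet amounts (n = n₀ + Σ ν·ξ):
  E: 461.1 − 1(109.6) − 2(32.81) = 285.9
  A: 0 + 1(109.6) = 109.6
  B: 0 + 2(32.81) = 65.62
Total out = 461.1 lbmol/h; y_B = 65.62 / 461.1 = 0.1423.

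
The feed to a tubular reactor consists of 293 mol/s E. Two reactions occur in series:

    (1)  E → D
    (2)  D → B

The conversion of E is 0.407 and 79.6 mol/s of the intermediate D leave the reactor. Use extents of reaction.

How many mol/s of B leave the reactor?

Conversion of E: E consumed = 1ξ₁ = 0.407 × 293 → ξ₁ = 119.3 mol/s.
D balance: n_D = 0 + 1ξ₁ − 1ξ₂ = 79.6 → ξ₂ = (1·119.3 − 79.6)/1 = 39.65 mol/s.
Outlet amounts (n = n₀ + Σ ν·ξ):
  E: 293 − 1(119.3) = 173.7
  D: 0 + 1(119.3) − 1(39.65) = 79.6
  B: 0 + 1(39.65) = 39.65

39.7 mol/s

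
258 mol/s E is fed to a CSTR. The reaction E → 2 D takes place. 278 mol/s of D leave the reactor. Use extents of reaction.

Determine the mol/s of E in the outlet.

119 mol/s

For D: n = n₀ + 2ξ → 278 = 0 + 2ξ, giving ξ = 139 mol/s.
Outlet amounts (n = n₀ + ν ξ):
  E: 258 − 1(139) = 119
  D: 0 + 2(139) = 278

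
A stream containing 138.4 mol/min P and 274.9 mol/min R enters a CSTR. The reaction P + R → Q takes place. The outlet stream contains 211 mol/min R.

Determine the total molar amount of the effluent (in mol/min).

349 mol/min

For R: n = n₀ − 1ξ → 211 = 274.9 − 1ξ, giving ξ = 63.9 mol/min.
Outlet amounts (n = n₀ + ν ξ):
  P: 138.4 − 1(63.9) = 74.5
  R: 274.9 − 1(63.9) = 211
  Q: 0 + 1(63.9) = 63.9
Total out = 74.5 + 211 + 63.9 = 349.4 mol/min.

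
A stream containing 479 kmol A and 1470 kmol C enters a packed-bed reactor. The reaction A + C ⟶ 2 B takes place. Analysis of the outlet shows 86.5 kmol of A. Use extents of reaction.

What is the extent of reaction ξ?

ξ = 392 kmol

For A: n = n₀ − 1ξ → 86.5 = 479 − 1ξ, giving ξ = 392.5 kmol.
Outlet amounts (n = n₀ + ν ξ):
  A: 479 − 1(392.5) = 86.5
  C: 1470 − 1(392.5) = 1078
  B: 0 + 2(392.5) = 785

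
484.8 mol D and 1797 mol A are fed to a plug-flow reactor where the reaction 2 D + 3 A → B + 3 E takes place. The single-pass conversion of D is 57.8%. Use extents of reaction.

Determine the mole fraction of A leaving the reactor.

D reacted = 0.578 × 484.8 = 280.2 mol; ν_D = −2, so ξ = 280.2/2 = 140.1 mol.
Outlet amounts (n = n₀ + ν ξ):
  D: 484.8 − 2(140.1) = 204.6
  A: 1797 − 3(140.1) = 1377
  B: 0 + 1(140.1) = 140.1
  E: 0 + 3(140.1) = 420.3
Total out = 2142 mol; y_A = 1377 / 2142 = 0.6428.

0.643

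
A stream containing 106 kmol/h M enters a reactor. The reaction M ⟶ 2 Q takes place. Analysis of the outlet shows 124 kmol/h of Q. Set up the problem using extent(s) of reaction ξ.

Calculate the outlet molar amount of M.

44 kmol/h

For Q: n = n₀ + 2ξ → 124 = 0 + 2ξ, giving ξ = 62 kmol/h.
Outlet amounts (n = n₀ + ν ξ):
  M: 106 − 1(62) = 44
  Q: 0 + 2(62) = 124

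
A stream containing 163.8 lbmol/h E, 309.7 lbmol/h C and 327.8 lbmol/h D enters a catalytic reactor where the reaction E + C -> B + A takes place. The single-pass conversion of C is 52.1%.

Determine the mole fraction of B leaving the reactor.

C reacted = 0.521 × 309.7 = 161.4 lbmol/h; ν_C = −1, so ξ = 161.4/1 = 161.4 lbmol/h.
Outlet amounts (n = n₀ + ν ξ):
  E: 163.8 − 1(161.4) = 2.446
  C: 309.7 − 1(161.4) = 148.3
  B: 0 + 1(161.4) = 161.4
  A: 0 + 1(161.4) = 161.4
  D: 327.8 (inert)
Total out = 801.3 lbmol/h; y_B = 161.4 / 801.3 = 0.2014.

0.201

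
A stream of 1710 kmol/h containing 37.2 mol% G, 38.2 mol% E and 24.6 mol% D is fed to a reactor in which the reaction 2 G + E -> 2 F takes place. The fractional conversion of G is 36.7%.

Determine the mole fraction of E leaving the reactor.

0.337

G reacted = 0.367 × 636.1 = 233.5 kmol/h; ν_G = −2, so ξ = 233.5/2 = 116.7 kmol/h.
Outlet amounts (n = n₀ + ν ξ):
  G: 636.1 − 2(116.7) = 402.7
  E: 653.2 − 1(116.7) = 536.5
  F: 0 + 2(116.7) = 233.5
  D: 420.7 (inert)
Total out = 1593 kmol/h; y_E = 536.5 / 1593 = 0.3367.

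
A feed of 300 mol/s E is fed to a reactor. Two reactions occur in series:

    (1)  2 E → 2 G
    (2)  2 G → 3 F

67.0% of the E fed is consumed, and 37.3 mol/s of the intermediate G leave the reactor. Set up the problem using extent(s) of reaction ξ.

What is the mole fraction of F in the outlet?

0.643

Conversion of E: E consumed = 2ξ₁ = 0.67 × 300 → ξ₁ = 100.5 mol/s.
G balance: n_G = 0 + 2ξ₁ − 2ξ₂ = 37.3 → ξ₂ = (2·100.5 − 37.3)/2 = 81.85 mol/s.
Outlet amounts (n = n₀ + Σ ν·ξ):
  E: 300 − 2(100.5) = 99
  G: 0 + 2(100.5) − 2(81.85) = 37.3
  F: 0 + 3(81.85) = 245.5
Total out = 381.9 mol/s; y_F = 245.5 / 381.9 = 0.6431.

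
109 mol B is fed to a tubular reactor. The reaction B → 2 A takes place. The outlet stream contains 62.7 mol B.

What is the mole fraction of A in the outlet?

For B: n = n₀ − 1ξ → 62.7 = 109 − 1ξ, giving ξ = 46.3 mol.
Outlet amounts (n = n₀ + ν ξ):
  B: 109 − 1(46.3) = 62.7
  A: 0 + 2(46.3) = 92.6
Total out = 155.3 mol; y_A = 92.6 / 155.3 = 0.5963.

0.596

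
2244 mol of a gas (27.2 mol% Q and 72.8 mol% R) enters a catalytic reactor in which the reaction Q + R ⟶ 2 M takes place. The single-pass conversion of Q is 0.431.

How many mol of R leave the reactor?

1370 mol

Q reacted = 0.431 × 610.4 = 263.1 mol; ν_Q = −1, so ξ = 263.1/1 = 263.1 mol.
Outlet amounts (n = n₀ + ν ξ):
  Q: 610.4 − 1(263.1) = 347.3
  R: 1634 − 1(263.1) = 1371
  M: 0 + 2(263.1) = 526.1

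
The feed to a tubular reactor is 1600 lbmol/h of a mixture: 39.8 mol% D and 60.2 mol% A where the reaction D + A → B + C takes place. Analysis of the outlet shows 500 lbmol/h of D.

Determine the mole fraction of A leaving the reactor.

For D: n = n₀ − 1ξ → 500 = 636.8 − 1ξ, giving ξ = 136.8 lbmol/h.
Outlet amounts (n = n₀ + ν ξ):
  D: 636.8 − 1(136.8) = 500
  A: 963.2 − 1(136.8) = 826.4
  B: 0 + 1(136.8) = 136.8
  C: 0 + 1(136.8) = 136.8
Total out = 1600 lbmol/h; y_A = 826.4 / 1600 = 0.5165.

0.517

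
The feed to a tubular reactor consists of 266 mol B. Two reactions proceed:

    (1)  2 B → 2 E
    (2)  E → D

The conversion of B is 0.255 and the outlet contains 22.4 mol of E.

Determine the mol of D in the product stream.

45.4 mol

Conversion of B: B consumed = 2ξ₁ = 0.255 × 266 → ξ₁ = 33.91 mol.
E balance: n_E = 0 + 2ξ₁ − 1ξ₂ = 22.4 → ξ₂ = (2·33.91 − 22.4)/1 = 45.43 mol.
Outlet amounts (n = n₀ + Σ ν·ξ):
  B: 266 − 2(33.91) = 198.2
  E: 0 + 2(33.91) − 1(45.43) = 22.4
  D: 0 + 1(45.43) = 45.43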